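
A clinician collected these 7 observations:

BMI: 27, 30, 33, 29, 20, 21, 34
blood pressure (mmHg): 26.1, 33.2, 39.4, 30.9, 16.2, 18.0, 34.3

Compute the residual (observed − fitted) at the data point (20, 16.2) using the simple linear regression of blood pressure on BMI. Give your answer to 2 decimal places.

-0.28

n = 7, Σx = 194, Σy = 198.1, Σxy = 5765.2, Σx² = 5556
Sxx = Σx² − (Σx)²/n = 5556 − 5376.571429 = 179.428571
Sxy = Σxy − (Σx)(Σy)/n = 5765.2 − 5490.2 = 275
b = Sxy/Sxx = 275/179.428571 = 1.532643
a = ȳ − b·x̄ = 28.3 − 1.532643·27.714286 = -14.176115
ŷ(20) = -14.176115 + 1.532643·20 = 16.476752
residual = y − ŷ = 16.2 − 16.476752 = -0.276752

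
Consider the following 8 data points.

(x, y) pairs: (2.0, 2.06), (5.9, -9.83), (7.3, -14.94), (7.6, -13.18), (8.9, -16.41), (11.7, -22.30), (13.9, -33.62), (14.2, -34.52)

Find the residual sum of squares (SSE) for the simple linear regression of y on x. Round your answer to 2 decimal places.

n = 8, Σx = 71.5, Σy = -142.74, Σxy = -1627.568, Σx² = 760.81, Σy² = 3586.3014
Sxx = Σx² − (Σx)²/n = 760.81 − 639.03125 = 121.77875
Sxy = Σxy − (Σx)(Σy)/n = -1627.568 − (-1275.73875) = -351.82925
Syy = Σy² − (Σy)²/n = 3586.3014 − 2546.83845 = 1039.46295
b = Sxy/Sxx = -351.82925/121.77875 = -2.889086
SSE = Syy − b·Sxy = 1039.46295 − (-2.889086)·(-351.82925) = 22.998081

23.00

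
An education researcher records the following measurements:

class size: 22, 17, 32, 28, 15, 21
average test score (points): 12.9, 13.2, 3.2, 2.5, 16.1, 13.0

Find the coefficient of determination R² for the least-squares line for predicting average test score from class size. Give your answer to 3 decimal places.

0.876

n = 6, Σx = 135, Σy = 60.9, Σxy = 1195.1, Σx² = 3247, Σy² = 785.35
Sxx = Σx² − (Σx)²/n = 3247 − 3037.5 = 209.5
Sxy = Σxy − (Σx)(Σy)/n = 1195.1 − 1370.25 = -175.15
Syy = Σy² − (Σy)²/n = 785.35 − 618.135 = 167.215
R² = Sxy²/(Sxx·Syy) = (-175.15)²/(209.5·167.215) = 0.875711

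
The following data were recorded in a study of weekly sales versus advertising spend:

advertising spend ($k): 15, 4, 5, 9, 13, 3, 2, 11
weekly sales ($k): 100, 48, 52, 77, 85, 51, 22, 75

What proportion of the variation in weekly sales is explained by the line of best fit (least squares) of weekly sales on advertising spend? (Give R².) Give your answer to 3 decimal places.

0.909

n = 8, Σx = 62, Σy = 510, Σxy = 4772, Σx² = 650, Σy² = 36872
Sxx = Σx² − (Σx)²/n = 650 − 480.5 = 169.5
Sxy = Σxy − (Σx)(Σy)/n = 4772 − 3952.5 = 819.5
Syy = Σy² − (Σy)²/n = 36872 − 32512.5 = 4359.5
R² = Sxy²/(Sxx·Syy) = (819.5)²/(169.5·4359.5) = 0.908849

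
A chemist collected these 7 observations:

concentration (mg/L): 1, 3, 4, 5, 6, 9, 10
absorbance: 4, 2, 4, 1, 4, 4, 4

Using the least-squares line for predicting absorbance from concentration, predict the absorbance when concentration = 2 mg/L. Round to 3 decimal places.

2.944

n = 7, Σx = 38, Σy = 23, Σxy = 131, Σx² = 268
Sxx = Σx² − (Σx)²/n = 268 − 206.285714 = 61.714286
Sxy = Σxy − (Σx)(Σy)/n = 131 − 124.857143 = 6.142857
b = Sxy/Sxx = 6.142857/61.714286 = 0.099537
a = ȳ − b·x̄ = 3.285714 − 0.099537·5.428571 = 2.745370
ŷ(2) = a + b·2 = 2.745370 + 0.099537·2 = 2.944444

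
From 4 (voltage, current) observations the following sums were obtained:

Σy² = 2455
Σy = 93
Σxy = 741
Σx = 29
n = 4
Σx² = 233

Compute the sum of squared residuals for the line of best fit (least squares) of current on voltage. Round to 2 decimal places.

Sxx = Σx² − (Σx)²/n = 233 − 210.25 = 22.75
Sxy = Σxy − (Σx)(Σy)/n = 741 − 674.25 = 66.75
Syy = Σy² − (Σy)²/n = 2455 − 2162.25 = 292.75
b = Sxy/Sxx = 66.75/22.75 = 2.934066
SSE = Syy − b·Sxy = 292.75 − 2.934066·66.75 = 96.901099

96.90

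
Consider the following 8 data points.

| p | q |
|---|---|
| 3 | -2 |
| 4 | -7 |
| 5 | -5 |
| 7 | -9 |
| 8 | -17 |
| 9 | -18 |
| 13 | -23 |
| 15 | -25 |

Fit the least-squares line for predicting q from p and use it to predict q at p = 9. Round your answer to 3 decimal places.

-15.202

n = 8, Σx = 64, Σy = -106, Σxy = -1094, Σx² = 638
Sxx = Σx² − (Σx)²/n = 638 − 512 = 126
Sxy = Σxy − (Σx)(Σy)/n = -1094 − (-848) = -246
b = Sxy/Sxx = -246/126 = -1.952381
a = ȳ − b·x̄ = -13.25 − (-1.952381)·8 = 2.369048
ŷ(9) = a + b·9 = 2.369048 + (-1.952381)·9 = -15.202381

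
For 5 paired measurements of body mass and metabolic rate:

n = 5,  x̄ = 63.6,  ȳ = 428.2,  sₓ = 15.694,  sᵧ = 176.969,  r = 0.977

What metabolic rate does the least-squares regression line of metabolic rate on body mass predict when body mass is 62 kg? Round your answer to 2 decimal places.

410.57

b = r · sᵧ/sₓ = 0.977 · 176.969/15.694 = 11.016867
a = ȳ − b·x̄ = 428.2 − 11.016867·63.6 = -272.472751
ŷ(62) = a + b·62 = -272.472751 + 11.016867·62 = 410.573013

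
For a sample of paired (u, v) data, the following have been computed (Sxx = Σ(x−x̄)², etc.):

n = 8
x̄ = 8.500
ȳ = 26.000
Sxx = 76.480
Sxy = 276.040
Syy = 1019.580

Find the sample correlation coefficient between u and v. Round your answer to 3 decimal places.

0.989

r = Sxy/√(Sxx·Syy) = 276.04/√(77977.4784) = 276.04/279.244478 = 0.988524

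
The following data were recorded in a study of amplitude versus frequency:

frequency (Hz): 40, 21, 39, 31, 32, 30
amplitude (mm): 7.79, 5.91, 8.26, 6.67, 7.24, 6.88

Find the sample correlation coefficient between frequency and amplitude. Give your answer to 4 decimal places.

n = 6, Σx = 193, Σy = 42.75, Σxy = 1402.7, Σx² = 6447, Σy² = 308.0807
Sxx = Σx² − (Σx)²/n = 6447 − 6208.166667 = 238.833333
Sxy = Σxy − (Σx)(Σy)/n = 1402.7 − 1375.125 = 27.575
Syy = Σy² − (Σy)²/n = 308.0807 − 304.59375 = 3.48695
r = Sxy/√(Sxx·Syy) = 27.575/√(832.799892) = 27.575/28.858272 = 0.955532

0.9555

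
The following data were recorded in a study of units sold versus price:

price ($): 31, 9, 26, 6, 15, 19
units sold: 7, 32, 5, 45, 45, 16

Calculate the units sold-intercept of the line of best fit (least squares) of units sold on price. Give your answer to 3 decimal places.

n = 6, Σx = 106, Σy = 150, Σxy = 1884, Σx² = 2340
Sxx = Σx² − (Σx)²/n = 2340 − 1872.666667 = 467.333333
Sxy = Σxy − (Σx)(Σy)/n = 1884 − 2650 = -766
b = Sxy/Sxx = -766/467.333333 = -1.639087
a = ȳ − b·x̄ = 25 − (-1.639087)·17.666667 = 53.957204

53.957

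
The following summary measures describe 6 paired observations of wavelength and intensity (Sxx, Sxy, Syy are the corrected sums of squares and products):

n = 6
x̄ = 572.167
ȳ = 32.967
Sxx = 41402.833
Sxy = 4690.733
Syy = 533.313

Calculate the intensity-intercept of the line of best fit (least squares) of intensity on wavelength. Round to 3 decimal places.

-31.857

b = Sxy/Sxx = 4690.733/41402.833 = 0.113295
a = ȳ − b·x̄ = 32.967 − 0.113295·572.167 = -31.856647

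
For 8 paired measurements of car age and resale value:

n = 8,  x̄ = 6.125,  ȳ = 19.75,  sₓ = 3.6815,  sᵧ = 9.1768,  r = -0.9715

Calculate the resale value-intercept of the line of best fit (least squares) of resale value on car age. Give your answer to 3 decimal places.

b = r · sᵧ/sₓ = -0.9715 · 9.1768/3.6815 = -2.421638
a = ȳ − b·x̄ = 19.75 − (-2.421638)·6.125 = 34.582534

34.583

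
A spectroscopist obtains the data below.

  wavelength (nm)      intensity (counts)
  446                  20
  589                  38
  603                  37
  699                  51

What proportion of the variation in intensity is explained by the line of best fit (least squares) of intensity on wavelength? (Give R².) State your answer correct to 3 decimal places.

n = 4, Σx = 2337, Σy = 146, Σxy = 89262, Σx² = 1398047, Σy² = 5814
Sxx = Σx² − (Σx)²/n = 1398047 − 1365392.25 = 32654.75
Sxy = Σxy − (Σx)(Σy)/n = 89262 − 85300.5 = 3961.5
Syy = Σy² − (Σy)²/n = 5814 − 5329 = 485
R² = Sxy²/(Sxx·Syy) = (3961.5)²/(32654.75·485) = 0.990903

0.991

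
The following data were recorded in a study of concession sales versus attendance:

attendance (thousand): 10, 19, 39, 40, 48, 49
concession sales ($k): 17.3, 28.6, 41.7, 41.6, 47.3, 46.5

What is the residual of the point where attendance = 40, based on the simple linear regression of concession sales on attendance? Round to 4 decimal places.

0.1752

n = 6, Σx = 205, Σy = 223, Σxy = 8555.6, Σx² = 8287
Sxx = Σx² − (Σx)²/n = 8287 − 7004.166667 = 1282.833333
Sxy = Σxy − (Σx)(Σy)/n = 8555.6 − 7619.166667 = 936.433333
b = Sxy/Sxx = 936.433333/1282.833333 = 0.729973
a = ȳ − b·x̄ = 37.166667 − 0.729973·34.166667 = 12.225932
ŷ(40) = 12.225932 + 0.729973·40 = 41.424841
residual = y − ŷ = 41.6 − 41.424841 = 0.175159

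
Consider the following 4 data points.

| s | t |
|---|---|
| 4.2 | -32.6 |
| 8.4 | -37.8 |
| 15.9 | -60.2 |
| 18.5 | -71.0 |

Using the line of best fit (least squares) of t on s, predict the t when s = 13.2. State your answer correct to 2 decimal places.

-54.34

n = 4, Σx = 47, Σy = -201.6, Σxy = -2725.12, Σx² = 683.26
Sxx = Σx² − (Σx)²/n = 683.26 − 552.25 = 131.01
Sxy = Σxy − (Σx)(Σy)/n = -2725.12 − (-2368.8) = -356.32
b = Sxy/Sxx = -356.32/131.01 = -2.719792
a = ȳ − b·x̄ = -50.4 − (-2.719792)·11.75 = -18.442440
ŷ(13.2) = a + b·13.2 = -18.442440 + (-2.719792)·13.2 = -54.343699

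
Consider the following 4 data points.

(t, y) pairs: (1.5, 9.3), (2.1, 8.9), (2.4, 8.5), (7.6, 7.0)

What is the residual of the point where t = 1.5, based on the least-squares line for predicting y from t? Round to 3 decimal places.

n = 4, Σx = 13.6, Σy = 33.7, Σxy = 106.24, Σx² = 70.18
Sxx = Σx² − (Σx)²/n = 70.18 − 46.24 = 23.94
Sxy = Σxy − (Σx)(Σy)/n = 106.24 − 114.58 = -8.34
b = Sxy/Sxx = -8.34/23.94 = -0.348371
a = ȳ − b·x̄ = 8.425 − (-0.348371)·3.4 = 9.609461
ŷ(1.5) = 9.609461 + (-0.348371)·1.5 = 9.086905
residual = y − ŷ = 9.3 − 9.086905 = 0.213095

0.213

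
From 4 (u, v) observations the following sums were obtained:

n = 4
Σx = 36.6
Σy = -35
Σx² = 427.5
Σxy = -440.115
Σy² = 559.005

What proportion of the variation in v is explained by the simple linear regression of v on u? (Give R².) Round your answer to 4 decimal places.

Sxx = Σx² − (Σx)²/n = 427.5 − 334.89 = 92.61
Sxy = Σxy − (Σx)(Σy)/n = -440.115 − (-320.25) = -119.865
Syy = Σy² − (Σy)²/n = 559.005 − 306.25 = 252.755
R² = Sxy²/(Sxx·Syy) = (-119.865)²/(92.61·252.755) = 0.613800

0.6138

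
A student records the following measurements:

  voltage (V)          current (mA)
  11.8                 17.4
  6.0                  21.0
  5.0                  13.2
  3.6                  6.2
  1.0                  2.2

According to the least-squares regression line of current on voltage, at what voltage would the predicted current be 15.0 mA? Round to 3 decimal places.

n = 5, Σx = 27.4, Σy = 60, Σxy = 421.84, Σx² = 214.2
Sxx = Σx² − (Σx)²/n = 214.2 − 150.152 = 64.048
Sxy = Σxy − (Σx)(Σy)/n = 421.84 − 328.8 = 93.04
b = Sxy/Sxx = 93.04/64.048 = 1.452661
a = ȳ − b·x̄ = 12 − 1.452661·5.48 = 4.039420
Set a + b·x = 15.0: x = (15.0 − 4.039420) / 1.452661 = 7.545176

7.545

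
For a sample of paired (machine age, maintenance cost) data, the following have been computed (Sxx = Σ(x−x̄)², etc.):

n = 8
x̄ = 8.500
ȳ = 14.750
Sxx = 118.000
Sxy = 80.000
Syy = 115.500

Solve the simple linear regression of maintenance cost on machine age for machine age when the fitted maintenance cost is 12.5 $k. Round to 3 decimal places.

5.181

b = Sxy/Sxx = 80/118 = 0.677966
a = ȳ − b·x̄ = 14.75 − 0.677966·8.5 = 8.987288
Set a + b·x = 12.5: x = (12.5 − 8.987288) / 0.677966 = 5.18125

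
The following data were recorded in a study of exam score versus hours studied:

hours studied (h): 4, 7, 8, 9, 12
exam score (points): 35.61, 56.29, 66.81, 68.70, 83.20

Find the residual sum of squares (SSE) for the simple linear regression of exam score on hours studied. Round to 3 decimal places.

37.143

n = 5, Σx = 40, Σy = 310.61, Σxy = 2687.65, Σx² = 354, Σy² = 20542.1423
Sxx = Σx² − (Σx)²/n = 354 − 320 = 34
Sxy = Σxy − (Σx)(Σy)/n = 2687.65 − 2484.88 = 202.77
Syy = Σy² − (Σy)²/n = 20542.1423 − 19295.71442 = 1246.42788
b = Sxy/Sxx = 202.77/34 = 5.963824
SSE = Syy − b·Sxy = 1246.42788 − 5.963824·202.77 = 37.143383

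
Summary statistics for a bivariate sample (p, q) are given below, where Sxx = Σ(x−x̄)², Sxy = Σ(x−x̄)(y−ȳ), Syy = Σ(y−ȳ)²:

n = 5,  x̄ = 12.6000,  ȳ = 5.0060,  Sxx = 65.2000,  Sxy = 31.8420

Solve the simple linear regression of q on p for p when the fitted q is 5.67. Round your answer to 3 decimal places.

13.960

b = Sxy/Sxx = 31.842/65.2 = 0.488374
a = ȳ − b·x̄ = 5.006 − 0.488374·12.6 = -1.147515
Set a + b·x = 5.67: x = (5.67 − (-1.147515)) / 0.488374 = 13.959613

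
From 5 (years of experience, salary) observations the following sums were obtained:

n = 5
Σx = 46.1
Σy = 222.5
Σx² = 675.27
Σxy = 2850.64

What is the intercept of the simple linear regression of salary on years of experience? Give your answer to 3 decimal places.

15.053

Sxx = Σx² − (Σx)²/n = 675.27 − 425.042 = 250.228
Sxy = Σxy − (Σx)(Σy)/n = 2850.64 − 2051.45 = 799.19
b = Sxy/Sxx = 799.19/250.228 = 3.193847
a = ȳ − b·x̄ = 44.5 − 3.193847·9.22 = 15.052729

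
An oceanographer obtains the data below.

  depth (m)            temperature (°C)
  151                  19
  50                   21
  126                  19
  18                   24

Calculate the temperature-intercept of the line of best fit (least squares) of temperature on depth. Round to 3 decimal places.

n = 4, Σx = 345, Σy = 83, Σxy = 6745, Σx² = 41501
Sxx = Σx² − (Σx)²/n = 41501 − 29756.25 = 11744.75
Sxy = Σxy − (Σx)(Σy)/n = 6745 − 7158.75 = -413.75
b = Sxy/Sxx = -413.75/11744.75 = -0.035229
a = ȳ − b·x̄ = 20.75 − (-0.035229)·86.25 = 23.788459

23.788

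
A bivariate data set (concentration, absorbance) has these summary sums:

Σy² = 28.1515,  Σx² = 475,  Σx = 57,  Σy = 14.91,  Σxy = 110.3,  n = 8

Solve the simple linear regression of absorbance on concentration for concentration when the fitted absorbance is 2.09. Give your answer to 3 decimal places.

10.957

Sxx = Σx² − (Σx)²/n = 475 − 406.125 = 68.875
Sxy = Σxy − (Σx)(Σy)/n = 110.3 − 106.23375 = 4.06625
b = Sxy/Sxx = 4.06625/68.875 = 0.059038
a = ȳ − b·x̄ = 1.86375 − 0.059038·7.125 = 1.443103
Set a + b·x = 2.09: x = (2.09 − 1.443103) / 0.059038 = 10.957270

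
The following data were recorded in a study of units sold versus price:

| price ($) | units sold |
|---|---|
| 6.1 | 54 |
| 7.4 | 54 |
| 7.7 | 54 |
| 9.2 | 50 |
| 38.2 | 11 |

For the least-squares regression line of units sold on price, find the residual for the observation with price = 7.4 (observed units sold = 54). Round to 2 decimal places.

0.73

n = 5, Σx = 68.6, Σy = 223, Σxy = 2025, Σx² = 1695.14
Sxx = Σx² − (Σx)²/n = 1695.14 − 941.192 = 753.948
Sxy = Σxy − (Σx)(Σy)/n = 2025 − 3059.56 = -1034.56
b = Sxy/Sxx = -1034.56/753.948 = -1.372190
a = ȳ − b·x̄ = 44.6 − (-1.372190)·13.72 = 63.426449
ŷ(7.4) = 63.426449 + (-1.372190)·7.4 = 53.272242
residual = y − ŷ = 54 − 53.272242 = 0.727758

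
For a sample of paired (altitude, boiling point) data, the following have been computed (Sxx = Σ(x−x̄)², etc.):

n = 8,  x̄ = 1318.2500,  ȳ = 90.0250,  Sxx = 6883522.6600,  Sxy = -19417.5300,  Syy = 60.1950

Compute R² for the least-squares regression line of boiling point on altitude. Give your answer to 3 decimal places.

0.910

R² = Sxy²/(Sxx·Syy) = (-19417.53)²/(6883522.66·60.195) = 0.909948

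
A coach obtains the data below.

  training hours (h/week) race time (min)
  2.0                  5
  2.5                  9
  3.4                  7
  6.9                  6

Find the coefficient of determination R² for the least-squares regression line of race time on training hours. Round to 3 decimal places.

0.038

n = 4, Σx = 14.8, Σy = 27, Σxy = 97.7, Σx² = 69.42, Σy² = 191
Sxx = Σx² − (Σx)²/n = 69.42 − 54.76 = 14.66
Sxy = Σxy − (Σx)(Σy)/n = 97.7 − 99.9 = -2.2
Syy = Σy² − (Σy)²/n = 191 − 182.25 = 8.75
R² = Sxy²/(Sxx·Syy) = (-2.2)²/(14.66·8.75) = 0.037731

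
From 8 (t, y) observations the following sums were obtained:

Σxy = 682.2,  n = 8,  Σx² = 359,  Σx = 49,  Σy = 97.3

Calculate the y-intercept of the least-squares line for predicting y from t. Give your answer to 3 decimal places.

3.191

Sxx = Σx² − (Σx)²/n = 359 − 300.125 = 58.875
Sxy = Σxy − (Σx)(Σy)/n = 682.2 − 595.9625 = 86.2375
b = Sxy/Sxx = 86.2375/58.875 = 1.464756
a = ȳ − b·x̄ = 12.1625 − 1.464756·6.125 = 3.190870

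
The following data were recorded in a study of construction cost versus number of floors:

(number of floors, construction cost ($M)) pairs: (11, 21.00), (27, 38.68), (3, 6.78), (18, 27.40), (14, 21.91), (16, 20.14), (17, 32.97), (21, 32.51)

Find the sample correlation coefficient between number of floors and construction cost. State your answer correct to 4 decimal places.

n = 8, Σx = 127, Σy = 201.39, Σxy = 3661.08, Σx² = 2365, Σy² = 5763.4595
Sxx = Σx² − (Σx)²/n = 2365 − 2016.125 = 348.875
Sxy = Σxy − (Σx)(Σy)/n = 3661.08 − 3197.06625 = 464.01375
Syy = Σy² − (Σy)²/n = 5763.4595 − 5069.741512 = 693.717988
r = Sxy/√(Sxx·Syy) = 464.01375/√(242020.862889) = 464.01375/491.956160 = 0.943201

0.9432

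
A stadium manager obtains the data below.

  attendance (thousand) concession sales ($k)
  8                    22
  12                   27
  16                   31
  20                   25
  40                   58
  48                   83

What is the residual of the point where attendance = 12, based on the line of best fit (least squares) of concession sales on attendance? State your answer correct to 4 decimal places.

n = 6, Σx = 144, Σy = 246, Σxy = 7800, Σx² = 4768
Sxx = Σx² − (Σx)²/n = 4768 − 3456 = 1312
Sxy = Σxy − (Σx)(Σy)/n = 7800 − 5904 = 1896
b = Sxy/Sxx = 1896/1312 = 1.445122
a = ȳ − b·x̄ = 41 − 1.445122·24 = 6.317073
ŷ(12) = 6.317073 + 1.445122·12 = 23.658537
residual = y − ŷ = 27 − 23.658537 = 3.341463

3.3415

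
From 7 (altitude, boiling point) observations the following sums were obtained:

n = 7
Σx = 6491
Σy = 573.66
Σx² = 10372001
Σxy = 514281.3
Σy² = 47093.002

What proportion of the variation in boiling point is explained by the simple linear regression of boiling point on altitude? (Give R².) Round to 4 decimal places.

Sxx = Σx² − (Σx)²/n = 10372001 − 6019011.571429 = 4352989.428571
Sxy = Σxy − (Σx)(Σy)/n = 514281.3 − 531946.722857 = -17665.422857
Syy = Σy² − (Σy)²/n = 47093.002 − 47012.256514 = 80.745486
R² = Sxy²/(Sxx·Syy) = (-17665.422857)²/(4352989.428571·80.745486) = 0.887855

0.8879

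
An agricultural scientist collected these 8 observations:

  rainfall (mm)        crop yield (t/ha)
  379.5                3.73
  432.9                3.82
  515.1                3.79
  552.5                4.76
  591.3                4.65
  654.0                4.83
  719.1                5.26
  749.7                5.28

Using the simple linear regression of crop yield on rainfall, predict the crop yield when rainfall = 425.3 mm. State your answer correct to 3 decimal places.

n = 8, Σx = 4594.1, Σy = 36.12, Σxy = 21300.589, Σx² = 2758513.51
Sxx = Σx² − (Σx)²/n = 2758513.51 − 2638219.35125 = 120294.15875
Sxy = Σxy − (Σx)(Σy)/n = 21300.589 − 20742.3615 = 558.2275
b = Sxy/Sxx = 558.2275/120294.15875 = 0.004641
a = ȳ − b·x̄ = 4.515 − 0.004641·574.2625 = 1.850123
ŷ(425.3) = a + b·425.3 = 1.850123 + 0.004641·425.3 = 3.823736

3.824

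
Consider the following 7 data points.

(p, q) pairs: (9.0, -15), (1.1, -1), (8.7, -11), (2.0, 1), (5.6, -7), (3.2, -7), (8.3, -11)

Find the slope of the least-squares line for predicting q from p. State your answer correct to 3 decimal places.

n = 7, Σx = 37.9, Σy = -51, Σxy = -382.7, Σx² = 272.39
Sxx = Σx² − (Σx)²/n = 272.39 − 205.201429 = 67.188571
Sxy = Σxy − (Σx)(Σy)/n = -382.7 − (-276.128571) = -106.571429
b = Sxy/Sxx = -106.571429/67.188571 = -1.586154

-1.586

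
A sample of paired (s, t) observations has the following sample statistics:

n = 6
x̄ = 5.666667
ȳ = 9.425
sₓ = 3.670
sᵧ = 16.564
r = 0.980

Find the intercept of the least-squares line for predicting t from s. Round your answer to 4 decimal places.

-15.6391

b = r · sᵧ/sₓ = 0.98 · 16.564/3.67 = 4.423084
a = ȳ − b·x̄ = 9.425 − 4.423084·5.666667 = -15.639147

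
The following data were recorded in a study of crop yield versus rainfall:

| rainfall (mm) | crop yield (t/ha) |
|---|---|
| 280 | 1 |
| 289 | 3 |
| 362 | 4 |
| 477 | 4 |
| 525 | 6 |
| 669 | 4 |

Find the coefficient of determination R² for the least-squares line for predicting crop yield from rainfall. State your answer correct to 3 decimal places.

0.404

n = 6, Σx = 2602, Σy = 22, Σxy = 10329, Σx² = 1243680, Σy² = 94
Sxx = Σx² − (Σx)²/n = 1243680 − 1128400.666667 = 115279.333333
Sxy = Σxy − (Σx)(Σy)/n = 10329 − 9540.666667 = 788.333333
Syy = Σy² − (Σy)²/n = 94 − 80.666667 = 13.333333
R² = Sxy²/(Sxx·Syy) = (788.333333)²/(115279.333333·13.333333) = 0.404324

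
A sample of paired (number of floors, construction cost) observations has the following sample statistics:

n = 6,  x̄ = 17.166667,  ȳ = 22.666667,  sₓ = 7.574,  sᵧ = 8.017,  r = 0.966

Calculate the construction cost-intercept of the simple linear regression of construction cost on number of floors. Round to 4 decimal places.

5.1137

b = r · sᵧ/sₓ = 0.966 · 8.017/7.574 = 1.022501
a = ȳ − b·x̄ = 22.666667 − 1.022501·17.166667 = 5.113734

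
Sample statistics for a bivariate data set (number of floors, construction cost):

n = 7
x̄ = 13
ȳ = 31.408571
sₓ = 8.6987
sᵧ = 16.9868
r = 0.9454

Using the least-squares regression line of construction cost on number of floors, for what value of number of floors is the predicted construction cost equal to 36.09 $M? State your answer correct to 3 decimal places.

15.536

b = r · sᵧ/sₓ = 0.9454 · 16.9868/8.6987 = 1.846175
a = ȳ − b·x̄ = 31.408571 − 1.846175·13 = 7.408299
Set a + b·x = 36.09: x = (36.09 − 7.408299) / 1.846175 = 15.535745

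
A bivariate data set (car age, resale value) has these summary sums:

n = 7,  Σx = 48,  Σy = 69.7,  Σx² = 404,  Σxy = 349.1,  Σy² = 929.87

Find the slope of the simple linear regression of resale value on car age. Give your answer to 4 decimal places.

Sxx = Σx² − (Σx)²/n = 404 − 329.142857 = 74.857143
Sxy = Σxy − (Σx)(Σy)/n = 349.1 − 477.942857 = -128.842857
b = Sxy/Sxx = -128.842857/74.857143 = -1.721183

-1.7212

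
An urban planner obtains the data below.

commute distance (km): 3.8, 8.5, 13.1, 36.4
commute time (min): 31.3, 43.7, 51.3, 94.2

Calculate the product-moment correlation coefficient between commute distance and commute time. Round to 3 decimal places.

n = 4, Σx = 61.8, Σy = 220.5, Σxy = 4591.3, Σx² = 1583.26, Σy² = 14394.71
Sxx = Σx² − (Σx)²/n = 1583.26 − 954.81 = 628.45
Sxy = Σxy − (Σx)(Σy)/n = 4591.3 − 3406.725 = 1184.575
Syy = Σy² − (Σy)²/n = 14394.71 − 12155.0625 = 2239.6475
r = Sxy/√(Sxx·Syy) = 1184.575/√(1407506.471375) = 1184.575/1186.383779 = 0.998475

0.998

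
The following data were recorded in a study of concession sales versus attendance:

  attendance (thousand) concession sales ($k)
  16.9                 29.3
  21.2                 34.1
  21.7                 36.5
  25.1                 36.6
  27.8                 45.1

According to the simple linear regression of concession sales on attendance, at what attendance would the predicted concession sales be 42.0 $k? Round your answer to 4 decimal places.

26.8983

n = 5, Σx = 112.7, Σy = 181.6, Σxy = 4182.58, Σx² = 2608.79
Sxx = Σx² − (Σx)²/n = 2608.79 − 2540.258 = 68.532
Sxy = Σxy − (Σx)(Σy)/n = 4182.58 − 4093.264 = 89.316
b = Sxy/Sxx = 89.316/68.532 = 1.303274
a = ȳ − b·x̄ = 36.32 − 1.303274·22.54 = 6.944195
Set a + b·x = 42.0: x = (42.0 − 6.944195) / 1.303274 = 26.898253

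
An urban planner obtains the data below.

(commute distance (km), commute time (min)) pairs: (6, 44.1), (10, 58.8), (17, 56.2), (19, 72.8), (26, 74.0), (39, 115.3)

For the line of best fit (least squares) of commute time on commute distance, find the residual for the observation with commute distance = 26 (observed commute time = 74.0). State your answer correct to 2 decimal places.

n = 6, Σx = 117, Σy = 421.2, Σxy = 9611.9, Σx² = 2983
Sxx = Σx² − (Σx)²/n = 2983 − 2281.5 = 701.5
Sxy = Σxy − (Σx)(Σy)/n = 9611.9 − 8213.4 = 1398.5
b = Sxy/Sxx = 1398.5/701.5 = 1.993585
a = ȳ − b·x̄ = 70.2 − 1.993585·19.5 = 31.325089
ŷ(26) = 31.325089 + 1.993585·26 = 83.158304
residual = y − ŷ = 74.0 − 83.158304 = -9.158304

-9.16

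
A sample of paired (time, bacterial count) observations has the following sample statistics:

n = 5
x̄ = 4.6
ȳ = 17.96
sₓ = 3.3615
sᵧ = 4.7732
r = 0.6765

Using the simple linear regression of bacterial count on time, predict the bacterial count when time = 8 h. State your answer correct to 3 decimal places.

21.226

b = r · sᵧ/sₓ = 0.6765 · 4.7732/3.3615 = 0.960604
a = ȳ − b·x̄ = 17.96 − 0.960604·4.6 = 13.541222
ŷ(8) = a + b·8 = 13.541222 + 0.960604·8 = 21.226053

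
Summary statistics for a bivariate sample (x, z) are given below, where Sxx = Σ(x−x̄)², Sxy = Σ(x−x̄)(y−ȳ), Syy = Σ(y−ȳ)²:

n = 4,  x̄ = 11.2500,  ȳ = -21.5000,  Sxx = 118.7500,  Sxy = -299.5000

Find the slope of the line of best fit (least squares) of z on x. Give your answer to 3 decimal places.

b = Sxy/Sxx = -299.5/118.75 = -2.522105

-2.522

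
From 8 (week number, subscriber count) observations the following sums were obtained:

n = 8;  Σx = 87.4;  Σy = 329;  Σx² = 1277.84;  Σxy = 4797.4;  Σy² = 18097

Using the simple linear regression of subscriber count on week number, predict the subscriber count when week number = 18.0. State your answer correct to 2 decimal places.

Sxx = Σx² − (Σx)²/n = 1277.84 − 954.845 = 322.995
Sxy = Σxy − (Σx)(Σy)/n = 4797.4 − 3594.325 = 1203.075
b = Sxy/Sxx = 1203.075/322.995 = 3.724748
a = ȳ − b·x̄ = 41.125 − 3.724748·10.925 = 0.432127
ŷ(18.0) = a + b·18.0 = 0.432127 + 3.724748·18 = 67.477593

67.48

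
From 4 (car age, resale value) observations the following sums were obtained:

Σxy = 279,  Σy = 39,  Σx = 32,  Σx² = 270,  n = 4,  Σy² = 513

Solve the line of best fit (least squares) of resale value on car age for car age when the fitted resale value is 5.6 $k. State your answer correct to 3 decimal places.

9.761

Sxx = Σx² − (Σx)²/n = 270 − 256 = 14
Sxy = Σxy − (Σx)(Σy)/n = 279 − 312 = -33
b = Sxy/Sxx = -33/14 = -2.357143
a = ȳ − b·x̄ = 9.75 − (-2.357143)·8 = 28.607143
Set a + b·x = 5.6: x = (5.6 − 28.607143) / (-2.357143) = 9.760606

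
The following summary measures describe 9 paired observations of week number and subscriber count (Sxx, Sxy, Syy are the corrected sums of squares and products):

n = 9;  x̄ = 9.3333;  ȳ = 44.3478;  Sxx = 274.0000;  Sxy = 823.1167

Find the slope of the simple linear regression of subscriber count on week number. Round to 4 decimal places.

3.0041

b = Sxy/Sxx = 823.1167/274 = 3.004076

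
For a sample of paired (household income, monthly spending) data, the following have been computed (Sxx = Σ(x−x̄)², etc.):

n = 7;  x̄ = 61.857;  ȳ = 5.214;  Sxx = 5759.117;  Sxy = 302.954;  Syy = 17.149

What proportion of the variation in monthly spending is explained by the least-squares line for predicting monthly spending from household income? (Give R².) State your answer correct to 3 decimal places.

0.929

R² = Sxy²/(Sxx·Syy) = (302.954)²/(5759.117·17.149) = 0.929306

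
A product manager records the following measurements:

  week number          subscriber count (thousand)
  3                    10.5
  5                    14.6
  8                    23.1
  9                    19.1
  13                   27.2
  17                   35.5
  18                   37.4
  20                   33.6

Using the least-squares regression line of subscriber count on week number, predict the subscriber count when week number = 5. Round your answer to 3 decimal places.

n = 8, Σx = 93, Σy = 201, Σxy = 2763.5, Σx² = 1361
Sxx = Σx² − (Σx)²/n = 1361 − 1081.125 = 279.875
Sxy = Σxy − (Σx)(Σy)/n = 2763.5 − 2336.625 = 426.875
b = Sxy/Sxx = 426.875/279.875 = 1.525234
a = ȳ − b·x̄ = 25.125 − 1.525234·11.625 = 7.394149
ŷ(5) = a + b·5 = 7.394149 + 1.525234·5 = 15.020322

15.020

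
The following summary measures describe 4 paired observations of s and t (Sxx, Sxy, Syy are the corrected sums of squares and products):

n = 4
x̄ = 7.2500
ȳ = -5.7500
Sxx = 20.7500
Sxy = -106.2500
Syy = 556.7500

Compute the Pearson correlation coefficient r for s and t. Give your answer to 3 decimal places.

r = Sxy/√(Sxx·Syy) = -106.25/√(11552.5625) = -106.25/107.482847 = -0.988530

-0.989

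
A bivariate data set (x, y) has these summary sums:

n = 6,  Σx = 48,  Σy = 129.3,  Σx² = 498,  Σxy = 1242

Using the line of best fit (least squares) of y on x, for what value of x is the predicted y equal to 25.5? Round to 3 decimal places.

Sxx = Σx² − (Σx)²/n = 498 − 384 = 114
Sxy = Σxy − (Σx)(Σy)/n = 1242 − 1034.4 = 207.6
b = Sxy/Sxx = 207.6/114 = 1.821053
a = ȳ − b·x̄ = 21.55 − 1.821053·8 = 6.981579
Set a + b·x = 25.5: x = (25.5 − 6.981579) / 1.821053 = 10.169075

10.169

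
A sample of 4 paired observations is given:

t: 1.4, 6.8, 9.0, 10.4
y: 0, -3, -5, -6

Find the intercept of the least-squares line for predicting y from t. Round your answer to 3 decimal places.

1.088

n = 4, Σx = 27.6, Σy = -14, Σxy = -127.8, Σx² = 237.36
Sxx = Σx² − (Σx)²/n = 237.36 − 190.44 = 46.92
Sxy = Σxy − (Σx)(Σy)/n = -127.8 − (-96.6) = -31.2
b = Sxy/Sxx = -31.2/46.92 = -0.664962
a = ȳ − b·x̄ = -3.5 − (-0.664962)·6.9 = 1.088235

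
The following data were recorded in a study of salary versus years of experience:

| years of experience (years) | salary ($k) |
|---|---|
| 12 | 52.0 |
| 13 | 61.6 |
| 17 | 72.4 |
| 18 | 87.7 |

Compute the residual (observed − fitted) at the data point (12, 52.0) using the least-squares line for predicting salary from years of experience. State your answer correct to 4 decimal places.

-1.5750

n = 4, Σx = 60, Σy = 273.7, Σxy = 4234.2, Σx² = 926
Sxx = Σx² − (Σx)²/n = 926 − 900 = 26
Sxy = Σxy − (Σx)(Σy)/n = 4234.2 − 4105.5 = 128.7
b = Sxy/Sxx = 128.7/26 = 4.95
a = ȳ − b·x̄ = 68.425 − 4.95·15 = -5.825
ŷ(12) = -5.825 + 4.95·12 = 53.575
residual = y − ŷ = 52.0 − 53.575 = -1.575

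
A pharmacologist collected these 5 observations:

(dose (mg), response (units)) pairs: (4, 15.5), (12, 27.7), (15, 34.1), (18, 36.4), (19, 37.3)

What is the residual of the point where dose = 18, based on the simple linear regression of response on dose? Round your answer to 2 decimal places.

-0.35

n = 5, Σx = 68, Σy = 151, Σxy = 2269.8, Σx² = 1070
Sxx = Σx² − (Σx)²/n = 1070 − 924.8 = 145.2
Sxy = Σxy − (Σx)(Σy)/n = 2269.8 − 2053.6 = 216.2
b = Sxy/Sxx = 216.2/145.2 = 1.488981
a = ȳ − b·x̄ = 30.2 − 1.488981·13.6 = 9.949862
ŷ(18) = 9.949862 + 1.488981·18 = 36.751515
residual = y − ŷ = 36.4 − 36.751515 = -0.351515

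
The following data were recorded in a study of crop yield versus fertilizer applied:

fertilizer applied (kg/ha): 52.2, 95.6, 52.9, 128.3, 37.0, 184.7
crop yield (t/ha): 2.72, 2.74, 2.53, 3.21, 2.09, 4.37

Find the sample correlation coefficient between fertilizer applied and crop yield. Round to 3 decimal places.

n = 6, Σx = 550.7, Σy = 17.66, Σxy = 1834.077, Σx² = 66606.59, Σy² = 55.076
Sxx = Σx² − (Σx)²/n = 66606.59 − 50545.081667 = 16061.508333
Sxy = Σxy − (Σx)(Σy)/n = 1834.077 − 1620.893667 = 213.183333
Syy = Σy² − (Σy)²/n = 55.076 − 51.979267 = 3.096733
r = Sxy/√(Sxx·Syy) = 213.183333/√(49738.208239) = 213.183333/223.020645 = 0.955891

0.956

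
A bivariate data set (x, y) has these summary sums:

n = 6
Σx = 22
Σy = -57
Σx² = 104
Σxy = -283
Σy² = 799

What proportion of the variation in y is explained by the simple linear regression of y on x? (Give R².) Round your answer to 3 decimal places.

0.911

Sxx = Σx² − (Σx)²/n = 104 − 80.666667 = 23.333333
Sxy = Σxy − (Σx)(Σy)/n = -283 − (-209) = -74
Syy = Σy² − (Σy)²/n = 799 − 541.5 = 257.5
R² = Sxy²/(Sxx·Syy) = (-74)²/(23.333333·257.5) = 0.911401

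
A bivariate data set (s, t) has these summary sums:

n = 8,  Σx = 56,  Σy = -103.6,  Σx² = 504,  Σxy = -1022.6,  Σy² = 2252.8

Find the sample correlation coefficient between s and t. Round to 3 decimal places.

Sxx = Σx² − (Σx)²/n = 504 − 392 = 112
Sxy = Σxy − (Σx)(Σy)/n = -1022.6 − (-725.2) = -297.4
Syy = Σy² − (Σy)²/n = 2252.8 − 1341.62 = 911.18
r = Sxy/√(Sxx·Syy) = -297.4/√(102052.16) = -297.4/319.456038 = -0.930958

-0.931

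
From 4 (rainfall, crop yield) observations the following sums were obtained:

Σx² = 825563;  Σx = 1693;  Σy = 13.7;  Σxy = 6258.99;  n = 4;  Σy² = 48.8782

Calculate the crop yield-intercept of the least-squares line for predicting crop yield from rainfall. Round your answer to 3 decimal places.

Sxx = Σx² − (Σx)²/n = 825563 − 716562.25 = 109000.75
Sxy = Σxy − (Σx)(Σy)/n = 6258.99 − 5798.525 = 460.465
b = Sxy/Sxx = 460.465/109000.75 = 0.004224
a = ȳ − b·x̄ = 3.425 − 0.004224·423.25 = 1.637014

1.637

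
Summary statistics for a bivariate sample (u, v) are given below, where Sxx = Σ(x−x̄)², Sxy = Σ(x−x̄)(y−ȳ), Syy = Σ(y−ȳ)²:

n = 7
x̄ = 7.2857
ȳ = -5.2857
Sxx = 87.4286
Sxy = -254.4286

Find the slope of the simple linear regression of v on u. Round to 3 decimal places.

b = Sxy/Sxx = -254.4286/87.4286 = -2.910130

-2.910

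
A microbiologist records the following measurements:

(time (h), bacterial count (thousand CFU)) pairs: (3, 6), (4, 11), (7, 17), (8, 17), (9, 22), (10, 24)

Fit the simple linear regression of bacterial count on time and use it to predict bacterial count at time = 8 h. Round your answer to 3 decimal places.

n = 6, Σx = 41, Σy = 97, Σxy = 755, Σx² = 319
Sxx = Σx² − (Σx)²/n = 319 − 280.166667 = 38.833333
Sxy = Σxy − (Σx)(Σy)/n = 755 − 662.833333 = 92.166667
b = Sxy/Sxx = 92.166667/38.833333 = 2.373391
a = ȳ − b·x̄ = 16.166667 − 2.373391·6.833333 = -0.051502
ŷ(8) = a + b·8 = -0.051502 + 2.373391·8 = 18.935622

18.936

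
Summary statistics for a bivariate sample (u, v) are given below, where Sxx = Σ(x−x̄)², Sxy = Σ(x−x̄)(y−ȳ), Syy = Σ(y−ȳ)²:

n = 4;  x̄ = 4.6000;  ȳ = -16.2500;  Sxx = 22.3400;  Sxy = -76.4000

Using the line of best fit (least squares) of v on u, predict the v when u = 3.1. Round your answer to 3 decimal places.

b = Sxy/Sxx = -76.4/22.34 = -3.419875
a = ȳ − b·x̄ = -16.25 − (-3.419875)·4.6 = -0.518577
ŷ(3.1) = a + b·3.1 = -0.518577 + (-3.419875)·3.1 = -11.120188

-11.120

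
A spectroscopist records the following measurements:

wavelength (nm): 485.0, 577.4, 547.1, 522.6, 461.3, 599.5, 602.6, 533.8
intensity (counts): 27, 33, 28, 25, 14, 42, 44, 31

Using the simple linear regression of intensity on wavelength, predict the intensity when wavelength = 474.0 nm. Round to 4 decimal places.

18.8967

n = 8, Σx = 4329.3, Σy = 244, Σxy = 135232.4, Σx² = 2361312.07
Sxx = Σx² − (Σx)²/n = 2361312.07 − 2342854.81125 = 18457.25875
Sxy = Σxy − (Σx)(Σy)/n = 135232.4 − 132043.65 = 3188.75
b = Sxy/Sxx = 3188.75/18457.25875 = 0.172764
a = ȳ − b·x̄ = 30.5 − 0.172764·541.1625 = -62.993403
ŷ(474.0) = a + b·474.0 = -62.993403 + 0.172764·474 = 18.896737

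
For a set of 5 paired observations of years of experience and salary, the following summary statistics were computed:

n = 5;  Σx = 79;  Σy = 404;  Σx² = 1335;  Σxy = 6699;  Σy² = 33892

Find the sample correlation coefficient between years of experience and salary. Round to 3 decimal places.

0.959

Sxx = Σx² − (Σx)²/n = 1335 − 1248.2 = 86.8
Sxy = Σxy − (Σx)(Σy)/n = 6699 − 6383.2 = 315.8
Syy = Σy² − (Σy)²/n = 33892 − 32643.2 = 1248.8
r = Sxy/√(Sxx·Syy) = 315.8/√(108395.84) = 315.8/329.235235 = 0.959193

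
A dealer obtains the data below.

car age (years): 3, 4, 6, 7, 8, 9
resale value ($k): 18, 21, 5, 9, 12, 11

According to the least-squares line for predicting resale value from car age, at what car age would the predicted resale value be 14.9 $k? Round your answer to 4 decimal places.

n = 6, Σx = 37, Σy = 76, Σxy = 426, Σx² = 255
Sxx = Σx² − (Σx)²/n = 255 − 228.166667 = 26.833333
Sxy = Σxy − (Σx)(Σy)/n = 426 − 468.666667 = -42.666667
b = Sxy/Sxx = -42.666667/26.833333 = -1.590062
a = ȳ − b·x̄ = 12.666667 − (-1.590062)·6.166667 = 22.472050
Set a + b·x = 14.9: x = (14.9 − 22.472050) / (-1.590062) = 4.762109

4.7621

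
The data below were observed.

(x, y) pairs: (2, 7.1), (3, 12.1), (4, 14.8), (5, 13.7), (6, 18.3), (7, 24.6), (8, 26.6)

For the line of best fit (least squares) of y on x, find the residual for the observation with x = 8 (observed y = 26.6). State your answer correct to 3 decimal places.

n = 7, Σx = 35, Σy = 117.2, Σxy = 673, Σx² = 203
Sxx = Σx² − (Σx)²/n = 203 − 175 = 28
Sxy = Σxy − (Σx)(Σy)/n = 673 − 586 = 87
b = Sxy/Sxx = 87/28 = 3.107143
a = ȳ − b·x̄ = 16.742857 − 3.107143·5 = 1.207143
ŷ(8) = 1.207143 + 3.107143·8 = 26.064286
residual = y − ŷ = 26.6 − 26.064286 = 0.535714

0.536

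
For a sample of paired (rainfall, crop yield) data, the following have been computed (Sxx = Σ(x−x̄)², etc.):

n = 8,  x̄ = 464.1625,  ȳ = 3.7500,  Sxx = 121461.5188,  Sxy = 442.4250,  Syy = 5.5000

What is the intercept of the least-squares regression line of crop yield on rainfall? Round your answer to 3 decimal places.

b = Sxy/Sxx = 442.425/121461.5188 = 0.003643
a = ȳ − b·x̄ = 3.75 − 0.003643·464.1625 = 2.059283

2.059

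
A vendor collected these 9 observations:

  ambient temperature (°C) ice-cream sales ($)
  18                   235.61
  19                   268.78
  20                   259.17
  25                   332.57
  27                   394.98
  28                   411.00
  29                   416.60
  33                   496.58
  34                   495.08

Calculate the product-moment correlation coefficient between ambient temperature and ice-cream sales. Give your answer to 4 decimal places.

0.9930

n = 9, Σx = 233, Σy = 3310.37, Σxy = 90319.17, Σx² = 6309, Σy² = 1295708.3175
Sxx = Σx² − (Σx)²/n = 6309 − 6032.111111 = 276.888889
Sxy = Σxy − (Σx)(Σy)/n = 90319.17 − 85701.801111 = 4617.368889
Syy = Σy² − (Σy)²/n = 1295708.3175 − 1217616.615211 = 78091.702289
r = Sxy/√(Sxx·Syy) = 4617.368889/√(21622724.678212) = 4617.368889/4650.024159 = 0.992977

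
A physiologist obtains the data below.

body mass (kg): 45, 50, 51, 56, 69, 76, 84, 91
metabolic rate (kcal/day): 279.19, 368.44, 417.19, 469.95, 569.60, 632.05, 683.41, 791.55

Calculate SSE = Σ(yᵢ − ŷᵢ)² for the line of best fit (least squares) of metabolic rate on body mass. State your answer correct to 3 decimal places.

5442.855

n = 8, Σx = 522, Σy = 4211.38, Σxy = 295355.13, Σx² = 36136, Σy² = 2426127.5814
Sxx = Σx² − (Σx)²/n = 36136 − 34060.5 = 2075.5
Sxy = Σxy − (Σx)(Σy)/n = 295355.13 − 274792.545 = 20562.585
Syy = Σy² − (Σy)²/n = 2426127.5814 − 2216965.18805 = 209162.39335
b = Sxy/Sxx = 20562.585/2075.5 = 9.907292
SSE = Syy − b·Sxy = 209162.39335 − 9.907292·20562.585 = 5442.854982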